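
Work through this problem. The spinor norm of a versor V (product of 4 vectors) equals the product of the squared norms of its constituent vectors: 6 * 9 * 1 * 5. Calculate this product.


Spinor norm N(V) = |v1|^2 * |v2|^2 * ... * |v4|^2
= 6 * 9 * 1 * 5
Running product: 6, 54, 54, 270
N(V) = 270


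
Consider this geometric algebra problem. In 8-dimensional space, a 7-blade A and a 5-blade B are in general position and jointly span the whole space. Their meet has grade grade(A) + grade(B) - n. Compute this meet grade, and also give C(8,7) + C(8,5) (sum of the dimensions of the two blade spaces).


Meet grade = grade(A) + grade(B) - n
= 7 + 5 - 8 = 4
C(8,7) = 8
C(8,5) = 56
dim_A + dim_B = 8 + 56 = 64


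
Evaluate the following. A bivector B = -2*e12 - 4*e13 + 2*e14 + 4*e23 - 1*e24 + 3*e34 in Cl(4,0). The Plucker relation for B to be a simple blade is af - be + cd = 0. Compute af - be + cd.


Plucker relation: af - be + cd
a*f = (-2)*3 = -6
b*e = (-4)*(-1) = 4
c*d = 2*4 = 8
af - be + cd = -6 - 4 + 8
= -2


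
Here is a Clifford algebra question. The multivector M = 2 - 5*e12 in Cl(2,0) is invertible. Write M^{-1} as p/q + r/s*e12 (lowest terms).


M = 2 - 5*e12, where e12^2 = -1.
Since M commutes with its reverse ~M = a - b*e12, M * ~M = a^2 - b^2*e12^2 = a^2 + b^2.
So M^{-1} = ~M / (a^2 + b^2) = (a - b*e12)/(a^2 + b^2).
a^2 + b^2 = 4 + 25 = 29
Scalar part = 2/29 = 2/29
Bivector coeff = 5/29 = 5/29
M^{-1} = 2/29 + 5/29*e12


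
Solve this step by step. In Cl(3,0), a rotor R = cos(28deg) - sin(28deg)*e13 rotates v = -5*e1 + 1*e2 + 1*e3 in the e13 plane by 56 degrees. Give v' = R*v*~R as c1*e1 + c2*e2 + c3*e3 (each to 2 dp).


Rotor R = cos(28deg) - sin(28deg)*e13
Rotation angle theta = 2 * 28 = 56 degrees in the e13 plane (e1 -> e3).
The component perpendicular to the plane (e2) is invariant: v'_2 = v2 = 1.00
cos(56deg) = 0.5592, sin(56deg) = 0.8290
v'_1 = v1*cos(theta) - v3*sin(theta) = -5*0.5592 - 1*0.8290 = -3.63
v'_3 = v1*sin(theta) + v3*cos(theta) = -5*0.8290 + 1*0.5592 = -3.59
v' = -3.63*e1 + 1.00*e2 - 3.59*e3


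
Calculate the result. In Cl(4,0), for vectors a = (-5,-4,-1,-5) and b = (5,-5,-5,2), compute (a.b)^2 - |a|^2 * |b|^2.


a . b = (-5)*5 + (-4)*(-5) + (-1)*(-5) + (-5)*2
= -25 + 20 + 5 + (-10) = -10
|a|^2 = (-5)^2 + (-4)^2 + (-1)^2 + (-5)^2 = 67
|b|^2 = 5^2 + (-5)^2 + (-5)^2 + 2^2 = 79
(a.b)^2 = (-10)^2 = 100
|a|^2 * |b|^2 = 67 * 79 = 5293
Result = 100 - 5293 = -5193


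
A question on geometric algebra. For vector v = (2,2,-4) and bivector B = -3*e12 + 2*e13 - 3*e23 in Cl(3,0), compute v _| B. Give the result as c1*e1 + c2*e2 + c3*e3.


Left contraction v _| B = <vB>_1 (grade-1 part of the geometric product vB).
Using e1_|e12 = e2, e2_|e12 = -e1, e1_|e13 = e3, e3_|e13 = -e1, e2_|e23 = e3, e3_|e23 = -e2:
e1 coeff: -v2*b12 - v3*b13 = -(2)*(-3) - (-4)*(2) = 14
e2 coeff: v1*b12 - v3*b23 = (2)*(-3) - (-4)*(-3) = -18
e3 coeff: v1*b13 + v2*b23 = (2)*(2) + (2)*(-3) = -2
v _| B = 14*e1 - 18*e2 - 2*e3


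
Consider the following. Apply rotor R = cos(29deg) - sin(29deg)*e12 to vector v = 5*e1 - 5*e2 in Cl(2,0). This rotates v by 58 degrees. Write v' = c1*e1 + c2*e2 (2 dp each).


Rotor R = cos(29deg) - sin(29deg)*e12
Rotation angle theta = 2 * 29 = 58 degrees
v' = R*v*~R rotates v by theta.
cos(58deg) = 0.5299, sin(58deg) = 0.8480
v'_1 = 5*cos(58deg) - (-5)*sin(58deg)
= 5*0.5299 - (-5)*0.8480
= 6.89
v'_2 = 5*sin(58deg) + (-5)*cos(58deg)
= 5*0.8480 + (-5)*0.5299
= 1.59
v' = 6.89*e1 + 1.59*e2


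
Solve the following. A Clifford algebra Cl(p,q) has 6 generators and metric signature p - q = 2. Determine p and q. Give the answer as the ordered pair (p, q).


We need p + q = 6 and p - q = 2.
Adding: 2p = 6 + 2 = 8, so p = 4.
Then q = 6 - 4 = 2.
(p, q) = (4, 2)


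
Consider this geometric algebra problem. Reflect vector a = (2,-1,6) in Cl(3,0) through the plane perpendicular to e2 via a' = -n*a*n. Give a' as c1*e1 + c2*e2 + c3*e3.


Reflection formula: a' = -n*a*n, with n = e2 (unit vector, n^2 = 1).
For reflection through hyperplane perp to e2:
The component along e2 flips sign, others stay.
a = (2, -1, 6)
a' = (2, 1, 6)
a' = 2*e1 + 1*e2 + 6*e3


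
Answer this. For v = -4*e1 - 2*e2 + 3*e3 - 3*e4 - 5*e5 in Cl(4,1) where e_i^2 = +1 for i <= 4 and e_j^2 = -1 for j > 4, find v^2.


v^2 = sum of c_i^2 * e_i^2
Positive signature terms (e_i^2 = +1): (-4)^2 + (-2)^2 + 3^2 + (-3)^2 = 38
Negative signature terms (e_j^2 = -1): (-5)^2 = 25
v^2 = 38 - 25 = 13


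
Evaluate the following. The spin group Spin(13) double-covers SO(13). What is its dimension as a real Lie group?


Spin(n) double-covers SO(n); both have Lie algebra so(n) of dimension n(n-1)/2.
n = 13
n(n-1) = 13 * 12 = 156
dim Spin(13) = 156/2 = 78


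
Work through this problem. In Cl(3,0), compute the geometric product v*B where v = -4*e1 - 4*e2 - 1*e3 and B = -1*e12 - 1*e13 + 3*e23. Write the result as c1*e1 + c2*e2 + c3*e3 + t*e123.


vB has grade-1 (vector) and grade-3 (trivector) parts: vB = (v _| B) + (v ^ B).
Vector part <vB>_1:
  e1: -v2*b12 - v3*b13 = -(-4)*(-1) - (-1)*(-1) = -5
  e2: v1*b12 - v3*b23 = (-4)*(-1) - (-1)*(3) = 7
  e3: v1*b13 + v2*b23 = (-4)*(-1) + (-4)*(3) = -8
Trivector part <vB>_3:
  e123: v1*b23 - v2*b13 + v3*b12 = (-4)*(3) - (-4)*(-1) + (-1)*(-1) = -15
vB = -5*e1 + 7*e2 - 8*e3 - 15*e123


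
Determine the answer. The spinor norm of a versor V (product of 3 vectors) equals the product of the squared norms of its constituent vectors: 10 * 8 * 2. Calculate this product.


Spinor norm N(V) = |v1|^2 * |v2|^2 * ... * |v3|^2
= 10 * 8 * 2
Running product: 10, 80, 160
N(V) = 160


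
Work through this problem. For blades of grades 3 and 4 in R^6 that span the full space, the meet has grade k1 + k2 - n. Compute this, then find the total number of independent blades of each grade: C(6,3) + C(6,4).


Meet grade = grade(A) + grade(B) - n
= 3 + 4 - 6 = 1
C(6,3) = 20
C(6,4) = 15
dim_A + dim_B = 20 + 15 = 35


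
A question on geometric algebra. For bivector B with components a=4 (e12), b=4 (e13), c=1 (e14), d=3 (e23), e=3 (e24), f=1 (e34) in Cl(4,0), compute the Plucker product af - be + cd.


Plucker relation: af - be + cd
a*f = 4*1 = 4
b*e = 4*3 = 12
c*d = 1*3 = 3
af - be + cd = 4 - 12 + 3
= -5


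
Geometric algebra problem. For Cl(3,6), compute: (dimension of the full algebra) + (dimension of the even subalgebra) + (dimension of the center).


n = 3 + 6 = 9
Total dim = 2^9 = 512
Even subalgebra dim = 2^8 = 256
n is odd, so center dim = 2
Sum = 512 + 256 + 2 = 770


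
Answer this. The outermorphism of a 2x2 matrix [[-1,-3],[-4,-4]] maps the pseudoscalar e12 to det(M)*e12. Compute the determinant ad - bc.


The outermorphism of a linear map f sends e1^e2 to f(e1)^f(e2).
f(e1) = -1*e1 - 4*e2
f(e2) = -3*e1 - 4*e2
f(e1) ^ f(e2) = (-1*e1 - 4*e2) ^ (-3*e1 - 4*e2)
= (-1)*(-4)*e12 + (-4)*(-3)*e21
= (4 - 12)*e12
= -8*e12
Coefficient = -8


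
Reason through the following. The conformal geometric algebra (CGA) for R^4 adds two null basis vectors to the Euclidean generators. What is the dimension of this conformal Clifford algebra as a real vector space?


The conformal model of R^4 uses Cl(5,1): the 4 Euclidean generators plus two extra orthogonal generators e+ (e+^2 = +1) and e- (e-^2 = -1), from which the null vectors e0, einf are built.
Number of generators m = 4 + 2 = 6.
dim Cl(p,q) = 2^m = 2^6 = 64


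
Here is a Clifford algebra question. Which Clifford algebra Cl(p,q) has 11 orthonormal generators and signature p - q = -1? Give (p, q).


We need p + q = 11 and p - q = -1.
Adding: 2p = 11 + (-1) = 10, so p = 5.
Then q = 11 - 5 = 6.
(p, q) = (5, 6)


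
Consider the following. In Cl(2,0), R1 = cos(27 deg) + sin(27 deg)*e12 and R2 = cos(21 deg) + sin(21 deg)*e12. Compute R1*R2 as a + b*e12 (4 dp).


Same-plane rotors commute and their half-angles add:
R1*R2 = cos(a1 + a2) + sin(a1 + a2)*e12.
a1 + a2 = 27 + 21 = 48 deg
cos(48 deg) = 0.6691
sin(48 deg) = 0.7431
R1*R2 = 0.6691 + 0.7431*e12


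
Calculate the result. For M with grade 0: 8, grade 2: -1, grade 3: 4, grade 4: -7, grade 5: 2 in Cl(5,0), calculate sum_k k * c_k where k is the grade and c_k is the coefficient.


Grade-weighted sum = sum of grade_k * coefficient_k
0*8 = 0
2*(-1) = -2
3*4 = 12
4*(-7) = -28
5*2 = 10
Total = 0 + (-2) + 12 + (-28) + 10 = -8


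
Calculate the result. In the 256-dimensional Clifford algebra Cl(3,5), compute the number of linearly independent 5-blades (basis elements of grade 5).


Number of grade-k basis blades in Cl(p,q) with n = p + q is C(n, k).
n = 3 + 5 = 8
C(8, 5) = 8! / (5! * 3!)
= 40320 / (120 * 6)
= 56


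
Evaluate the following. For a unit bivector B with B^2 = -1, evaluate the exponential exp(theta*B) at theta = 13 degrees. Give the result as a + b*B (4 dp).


For a unit bivector B with B^2 = -1, the exponential series gives
e^(theta*B) = cos(theta) + sin(theta)*B (the GA analogue of Euler's formula).
theta = 13 degrees = 0.226893 rad
cos(13 deg) = 0.9744
sin(13 deg) = 0.2250
exp(theta*B) = 0.9744 + 0.2250*B


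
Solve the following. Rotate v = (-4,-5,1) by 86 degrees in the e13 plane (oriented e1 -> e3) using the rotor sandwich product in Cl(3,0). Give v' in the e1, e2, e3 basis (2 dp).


Rotor R = cos(43deg) - sin(43deg)*e13
Rotation angle theta = 2 * 43 = 86 degrees in the e13 plane (e1 -> e3).
The component perpendicular to the plane (e2) is invariant: v'_2 = v2 = -5.00
cos(86deg) = 0.0698, sin(86deg) = 0.9976
v'_1 = v1*cos(theta) - v3*sin(theta) = -4*0.0698 - 1*0.9976 = -1.28
v'_3 = v1*sin(theta) + v3*cos(theta) = -4*0.9976 + 1*0.0698 = -3.92
v' = -1.28*e1 - 5.00*e2 - 3.92*e3


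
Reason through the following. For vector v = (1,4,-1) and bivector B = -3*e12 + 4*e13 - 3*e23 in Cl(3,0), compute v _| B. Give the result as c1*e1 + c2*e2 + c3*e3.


Left contraction v _| B = <vB>_1 (grade-1 part of the geometric product vB).
Using e1_|e12 = e2, e2_|e12 = -e1, e1_|e13 = e3, e3_|e13 = -e1, e2_|e23 = e3, e3_|e23 = -e2:
e1 coeff: -v2*b12 - v3*b13 = -(4)*(-3) - (-1)*(4) = 16
e2 coeff: v1*b12 - v3*b23 = (1)*(-3) - (-1)*(-3) = -6
e3 coeff: v1*b13 + v2*b23 = (1)*(4) + (4)*(-3) = -8
v _| B = 16*e1 - 6*e2 - 8*e3


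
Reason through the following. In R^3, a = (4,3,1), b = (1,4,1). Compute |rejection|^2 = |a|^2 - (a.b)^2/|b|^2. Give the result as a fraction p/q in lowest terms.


|a|^2 = 4^2 + 3^2 + 1^2 = 26
|b|^2 = 1^2 + 4^2 + 1^2 = 18
a . b = 4*1 + 3*4 + 1*1 = 17
(a.b)^2 = 17^2 = 289
|rej|^2 = 26 - 289/18
= (468 - 289)/18
= 179/18
In lowest terms: 179/18


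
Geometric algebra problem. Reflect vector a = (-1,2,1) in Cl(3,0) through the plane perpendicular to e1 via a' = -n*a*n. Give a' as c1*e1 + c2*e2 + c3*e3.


Reflection formula: a' = -n*a*n, with n = e1 (unit vector, n^2 = 1).
For reflection through hyperplane perp to e1:
The component along e1 flips sign, others stay.
a = (-1, 2, 1)
a' = (1, 2, 1)
a' = 1*e1 + 2*e2 + 1*e3


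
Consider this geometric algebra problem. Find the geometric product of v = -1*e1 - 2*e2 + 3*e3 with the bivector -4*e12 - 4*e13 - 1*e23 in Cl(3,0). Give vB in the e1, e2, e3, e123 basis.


vB has grade-1 (vector) and grade-3 (trivector) parts: vB = (v _| B) + (v ^ B).
Vector part <vB>_1:
  e1: -v2*b12 - v3*b13 = -(-2)*(-4) - (3)*(-4) = 4
  e2: v1*b12 - v3*b23 = (-1)*(-4) - (3)*(-1) = 7
  e3: v1*b13 + v2*b23 = (-1)*(-4) + (-2)*(-1) = 6
Trivector part <vB>_3:
  e123: v1*b23 - v2*b13 + v3*b12 = (-1)*(-1) - (-2)*(-4) + (3)*(-4) = -19
vB = 4*e1 + 7*e2 + 6*e3 - 19*e123


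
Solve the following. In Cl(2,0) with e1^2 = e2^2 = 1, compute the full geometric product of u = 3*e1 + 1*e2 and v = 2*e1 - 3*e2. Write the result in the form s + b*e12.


Expand: (3*e1 + 1*e2)(2*e1 - 3*e2)
= 3*2*e1e1 + 3*(-3)*e1e2 + 1*2*e2e1 + 1*(-3)*e2e2
Using e1^2 = e2^2 = 1, e2e1 = -e1e2:
Scalar part s = 3*2 + 1*(-3) = 6 + (-3) = 3
Bivector part b = 3*(-3) - 1*2 = -9 - 2 = -11
uv = 3 - 11*e12


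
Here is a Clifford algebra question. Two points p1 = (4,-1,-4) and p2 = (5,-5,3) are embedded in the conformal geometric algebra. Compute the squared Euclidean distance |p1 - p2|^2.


p1 - p2 = (-1, 4, -7)
|p1 - p2|^2 = (-1)^2 + 4^2 + (-7)^2
= 1 + 16 + 49
= 66


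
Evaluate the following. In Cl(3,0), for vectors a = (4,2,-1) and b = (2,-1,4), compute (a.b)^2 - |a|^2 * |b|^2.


a . b = 4*2 + 2*(-1) + (-1)*4
= 8 + (-2) + (-4) = 2
|a|^2 = 4^2 + 2^2 + (-1)^2 = 21
|b|^2 = 2^2 + (-1)^2 + 4^2 = 21
(a.b)^2 = 2^2 = 4
|a|^2 * |b|^2 = 21 * 21 = 441
Result = 4 - 441 = -437


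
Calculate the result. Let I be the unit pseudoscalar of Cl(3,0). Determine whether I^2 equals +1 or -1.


The pseudoscalar I = e1...e_n (product of all n generators) of Cl(p,q) satisfies I^2 = (-1)^(q + n(n-1)/2).
p = 3, q = 0, n = p + q = 3
n(n-1)/2 = 3 * 2 / 2 = 3
Exponent = q + n(n-1)/2 = 0 + 3 = 3
I^2 = (-1)^3 = -1


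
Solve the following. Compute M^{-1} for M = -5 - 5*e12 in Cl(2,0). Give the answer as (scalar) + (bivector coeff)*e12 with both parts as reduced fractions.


M = -5 - 5*e12, where e12^2 = -1.
Since M commutes with its reverse ~M = a - b*e12, M * ~M = a^2 - b^2*e12^2 = a^2 + b^2.
So M^{-1} = ~M / (a^2 + b^2) = (a - b*e12)/(a^2 + b^2).
a^2 + b^2 = 25 + 25 = 50
Scalar part = -5/50 = -1/10
Bivector coeff = 5/50 = 1/10
M^{-1} = -1/10 + 1/10*e12


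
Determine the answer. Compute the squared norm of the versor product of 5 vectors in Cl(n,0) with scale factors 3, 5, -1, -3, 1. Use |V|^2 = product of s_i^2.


Each vector v_i has |v_i|^2 = s_i^2
Squared scales: 3^2 = 9, 5^2 = 25, (-1)^2 = 1, (-3)^2 = 9, 1^2 = 1
|V|^2 = 9 * 25 * 1 * 9 * 1
= 2025


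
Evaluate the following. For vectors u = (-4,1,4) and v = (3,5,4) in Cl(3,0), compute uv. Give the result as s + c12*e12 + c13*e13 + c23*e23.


In Cl(3,0): e_i^2 = 1, e_ie_j = -e_je_i for i != j.
Scalar part = u . v = (-4)*3 + 1*5 + 4*4
= -12 + 5 + 16 = 9
e12 coeff = (-4)*5 - 1*3 = -20 - 3 = -23
e13 coeff = (-4)*4 - 4*3 = -16 - 12 = -28
e23 coeff = 1*4 - 4*5 = 4 - 20 = -16
uv = 9 - 23*e12 - 28*e13 - 16*e23


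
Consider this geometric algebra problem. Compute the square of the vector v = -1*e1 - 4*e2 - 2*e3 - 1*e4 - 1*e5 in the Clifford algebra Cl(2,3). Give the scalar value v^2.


v^2 = sum of c_i^2 * e_i^2
Positive signature terms (e_i^2 = +1): (-1)^2 + (-4)^2 = 17
Negative signature terms (e_j^2 = -1): (-2)^2 + (-1)^2 + (-1)^2 = 6
v^2 = 17 - 6 = 11


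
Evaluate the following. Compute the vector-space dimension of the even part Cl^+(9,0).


Even subalgebra dimension = 2^(n-1)
n = 9 + 0 = 9
2^(9 - 1) = 2^8 = 256
Verification: sum of C(9,k) for even k = 1 + 36 + 126 + 84 + 9 = 256
Result = 256


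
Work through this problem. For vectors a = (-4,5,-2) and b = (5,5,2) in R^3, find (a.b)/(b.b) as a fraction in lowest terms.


Projection coefficient = (a . b) / (b . b)
a . b = (-4)*5 + 5*5 + (-2)*2
= -20 + 25 + (-4) = 1
b . b = 5^2 + 5^2 + 2^2
= 25 + 25 + 4 = 54
Coefficient = 1/54
In lowest terms: 1/54


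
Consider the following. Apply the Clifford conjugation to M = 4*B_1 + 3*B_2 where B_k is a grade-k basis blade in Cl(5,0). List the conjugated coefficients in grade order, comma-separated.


Clifford conjugate sign for grade k: (-1)^(k(k+1)/2)
Grade 1: (-1)^(1*2/2) = (-1)^1 = -1, coeff 4 -> -4
Grade 2: (-1)^(2*3/2) = (-1)^3 = -1, coeff 3 -> -3
Conjugated coefficients: -4, -3


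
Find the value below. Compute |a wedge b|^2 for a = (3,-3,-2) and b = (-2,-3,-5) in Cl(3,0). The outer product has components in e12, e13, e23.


a wedge b = (a1*b2 - a2*b1)*e12 + (a1*b3 - a3*b1)*e13 + (a2*b3 - a3*b2)*e23
e12 coeff: 3*(-3) - (-3)*(-2) = -9 - 6 = -15
e13 coeff: 3*(-5) - (-2)*(-2) = -15 - 4 = -19
e23 coeff: (-3)*(-5) - (-2)*(-3) = 15 - 6 = 9
|a wedge b|^2 = (-15)^2 + (-19)^2 + 9^2
= 225 + 361 + 81
= 667


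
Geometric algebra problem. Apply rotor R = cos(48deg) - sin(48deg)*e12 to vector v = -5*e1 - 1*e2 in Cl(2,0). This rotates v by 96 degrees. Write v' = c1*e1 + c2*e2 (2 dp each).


Rotor R = cos(48deg) - sin(48deg)*e12
Rotation angle theta = 2 * 48 = 96 degrees
v' = R*v*~R rotates v by theta.
cos(96deg) = -0.1045, sin(96deg) = 0.9945
v'_1 = -5*cos(96deg) - (-1)*sin(96deg)
= -5*(-0.1045) - (-1)*0.9945
= 1.52
v'_2 = -5*sin(96deg) + (-1)*cos(96deg)
= -5*0.9945 + (-1)*(-0.1045)
= -4.87
v' = 1.52*e1 - 4.87*e2


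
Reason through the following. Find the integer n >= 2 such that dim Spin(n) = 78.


dim Spin(n) = dim so(n) = n(n-1)/2.
Solve n(n-1)/2 = 78, i.e. n^2 - n - 156 = 0.
Discriminant = 1 + 8*78 = 625
n = (1 + sqrt(625))/2 = (1 + 25)/2 = 13


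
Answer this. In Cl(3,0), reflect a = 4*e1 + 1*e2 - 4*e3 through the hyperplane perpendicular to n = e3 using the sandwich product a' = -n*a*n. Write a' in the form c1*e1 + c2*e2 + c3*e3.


Reflection formula: a' = -n*a*n, with n = e3 (unit vector, n^2 = 1).
For reflection through hyperplane perp to e3:
The component along e3 flips sign, others stay.
a = (4, 1, -4)
a' = (4, 1, 4)
a' = 4*e1 + 1*e2 + 4*e3


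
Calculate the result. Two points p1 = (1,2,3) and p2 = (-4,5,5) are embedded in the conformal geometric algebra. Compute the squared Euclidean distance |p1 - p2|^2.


p1 - p2 = (5, -3, -2)
|p1 - p2|^2 = 5^2 + (-3)^2 + (-2)^2
= 25 + 9 + 4
= 38


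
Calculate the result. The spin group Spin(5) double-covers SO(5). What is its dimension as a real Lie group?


Spin(n) double-covers SO(n); both have Lie algebra so(n) of dimension n(n-1)/2.
n = 5
n(n-1) = 5 * 4 = 20
dim Spin(5) = 20/2 = 10


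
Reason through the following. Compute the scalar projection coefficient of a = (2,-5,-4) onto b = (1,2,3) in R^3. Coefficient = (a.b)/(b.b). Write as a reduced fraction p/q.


Projection coefficient = (a . b) / (b . b)
a . b = 2*1 + (-5)*2 + (-4)*3
= 2 + (-10) + (-12) = -20
b . b = 1^2 + 2^2 + 3^2
= 1 + 4 + 9 = 14
Coefficient = -20/14
In lowest terms: -10/7


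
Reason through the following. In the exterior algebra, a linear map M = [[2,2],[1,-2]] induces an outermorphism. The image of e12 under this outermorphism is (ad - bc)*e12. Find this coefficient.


The outermorphism of a linear map f sends e1^e2 to f(e1)^f(e2).
f(e1) = 2*e1 + 1*e2
f(e2) = 2*e1 - 2*e2
f(e1) ^ f(e2) = (2*e1 + 1*e2) ^ (2*e1 - 2*e2)
= 2*(-2)*e12 + 1*2*e21
= (-4 - 2)*e12
= -6*e12
Coefficient = -6


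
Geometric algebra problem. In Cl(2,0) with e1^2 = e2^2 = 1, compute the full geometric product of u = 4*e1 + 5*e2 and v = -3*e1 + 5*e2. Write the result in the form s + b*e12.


Expand: (4*e1 + 5*e2)(-3*e1 + 5*e2)
= 4*(-3)*e1e1 + 4*5*e1e2 + 5*(-3)*e2e1 + 5*5*e2e2
Using e1^2 = e2^2 = 1, e2e1 = -e1e2:
Scalar part s = 4*(-3) + 5*5 = -12 + 25 = 13
Bivector part b = 4*5 - 5*(-3) = 20 - (-15) = 35
uv = 13 + 35*e12


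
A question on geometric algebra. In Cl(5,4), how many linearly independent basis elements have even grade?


Even subalgebra dimension = 2^(n-1)
n = 5 + 4 = 9
2^(9 - 1) = 2^8 = 256
Verification: sum of C(9,k) for even k = 1 + 36 + 126 + 84 + 9 = 256
Result = 256


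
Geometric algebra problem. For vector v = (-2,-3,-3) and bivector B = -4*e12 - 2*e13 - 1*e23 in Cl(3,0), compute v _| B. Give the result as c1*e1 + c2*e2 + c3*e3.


Left contraction v _| B = <vB>_1 (grade-1 part of the geometric product vB).
Using e1_|e12 = e2, e2_|e12 = -e1, e1_|e13 = e3, e3_|e13 = -e1, e2_|e23 = e3, e3_|e23 = -e2:
e1 coeff: -v2*b12 - v3*b13 = -(-3)*(-4) - (-3)*(-2) = -18
e2 coeff: v1*b12 - v3*b23 = (-2)*(-4) - (-3)*(-1) = 5
e3 coeff: v1*b13 + v2*b23 = (-2)*(-2) + (-3)*(-1) = 7
v _| B = -18*e1 + 5*e2 + 7*e3


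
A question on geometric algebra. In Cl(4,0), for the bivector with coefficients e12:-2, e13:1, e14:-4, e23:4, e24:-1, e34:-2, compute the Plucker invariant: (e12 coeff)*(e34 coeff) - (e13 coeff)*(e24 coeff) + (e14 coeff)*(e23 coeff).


Plucker relation: af - be + cd
a*f = (-2)*(-2) = 4
b*e = 1*(-1) = -1
c*d = (-4)*4 = -16
af - be + cd = 4 - (-1) + (-16)
= -11


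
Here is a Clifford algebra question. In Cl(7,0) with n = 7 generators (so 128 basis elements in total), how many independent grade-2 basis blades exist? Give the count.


Number of grade-k basis blades in Cl(p,q) with n = p + q is C(n, k).
n = 7 + 0 = 7
C(7, 2) = 7! / (2! * 5!)
= 5040 / (2 * 120)
= 21


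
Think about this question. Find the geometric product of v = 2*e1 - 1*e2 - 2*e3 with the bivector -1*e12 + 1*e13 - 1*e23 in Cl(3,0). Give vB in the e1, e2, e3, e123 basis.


vB has grade-1 (vector) and grade-3 (trivector) parts: vB = (v _| B) + (v ^ B).
Vector part <vB>_1:
  e1: -v2*b12 - v3*b13 = -(-1)*(-1) - (-2)*(1) = 1
  e2: v1*b12 - v3*b23 = (2)*(-1) - (-2)*(-1) = -4
  e3: v1*b13 + v2*b23 = (2)*(1) + (-1)*(-1) = 3
Trivector part <vB>_3:
  e123: v1*b23 - v2*b13 + v3*b12 = (2)*(-1) - (-1)*(1) + (-2)*(-1) = 1
vB = 1*e1 - 4*e2 + 3*e3 + 1*e123


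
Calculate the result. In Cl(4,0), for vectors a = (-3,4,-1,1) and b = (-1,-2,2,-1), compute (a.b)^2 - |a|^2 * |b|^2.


a . b = (-3)*(-1) + 4*(-2) + (-1)*2 + 1*(-1)
= 3 + (-8) + (-2) + (-1) = -8
|a|^2 = (-3)^2 + 4^2 + (-1)^2 + 1^2 = 27
|b|^2 = (-1)^2 + (-2)^2 + 2^2 + (-1)^2 = 10
(a.b)^2 = (-8)^2 = 64
|a|^2 * |b|^2 = 27 * 10 = 270
Result = 64 - 270 = -206


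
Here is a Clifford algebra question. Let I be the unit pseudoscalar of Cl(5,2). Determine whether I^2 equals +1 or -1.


The pseudoscalar I = e1...e_n (product of all n generators) of Cl(p,q) satisfies I^2 = (-1)^(q + n(n-1)/2).
p = 5, q = 2, n = p + q = 7
n(n-1)/2 = 7 * 6 / 2 = 21
Exponent = q + n(n-1)/2 = 2 + 21 = 23
I^2 = (-1)^23 = -1


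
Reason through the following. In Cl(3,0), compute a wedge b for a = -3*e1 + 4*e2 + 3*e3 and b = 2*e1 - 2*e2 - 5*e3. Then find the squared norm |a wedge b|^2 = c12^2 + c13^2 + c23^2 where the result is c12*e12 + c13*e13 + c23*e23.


a wedge b = (a1*b2 - a2*b1)*e12 + (a1*b3 - a3*b1)*e13 + (a2*b3 - a3*b2)*e23
e12 coeff: (-3)*(-2) - 4*2 = 6 - 8 = -2
e13 coeff: (-3)*(-5) - 3*2 = 15 - 6 = 9
e23 coeff: 4*(-5) - 3*(-2) = -20 - (-6) = -14
|a wedge b|^2 = (-2)^2 + 9^2 + (-14)^2
= 4 + 81 + 196
= 281


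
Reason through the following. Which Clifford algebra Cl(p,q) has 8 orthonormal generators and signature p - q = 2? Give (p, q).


We need p + q = 8 and p - q = 2.
Adding: 2p = 8 + 2 = 10, so p = 5.
Then q = 8 - 5 = 3.
(p, q) = (5, 3)


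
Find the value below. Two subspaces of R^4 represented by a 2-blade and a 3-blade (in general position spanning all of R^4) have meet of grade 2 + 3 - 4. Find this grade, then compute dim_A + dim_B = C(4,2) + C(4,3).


Meet grade = grade(A) + grade(B) - n
= 2 + 3 - 4 = 1
C(4,2) = 6
C(4,3) = 4
dim_A + dim_B = 6 + 4 = 10


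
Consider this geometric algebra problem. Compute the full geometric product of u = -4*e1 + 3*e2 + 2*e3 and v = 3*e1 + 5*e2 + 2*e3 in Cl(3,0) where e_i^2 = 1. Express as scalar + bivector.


In Cl(3,0): e_i^2 = 1, e_ie_j = -e_je_i for i != j.
Scalar part = u . v = (-4)*3 + 3*5 + 2*2
= -12 + 15 + 4 = 7
e12 coeff = (-4)*5 - 3*3 = -20 - 9 = -29
e13 coeff = (-4)*2 - 2*3 = -8 - 6 = -14
e23 coeff = 3*2 - 2*5 = 6 - 10 = -4
uv = 7 - 29*e12 - 14*e13 - 4*e23


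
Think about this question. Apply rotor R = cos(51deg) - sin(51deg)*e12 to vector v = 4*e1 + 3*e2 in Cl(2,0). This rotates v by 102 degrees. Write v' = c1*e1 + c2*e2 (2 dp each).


Rotor R = cos(51deg) - sin(51deg)*e12
Rotation angle theta = 2 * 51 = 102 degrees
v' = R*v*~R rotates v by theta.
cos(102deg) = -0.2079, sin(102deg) = 0.9781
v'_1 = 4*cos(102deg) - 3*sin(102deg)
= 4*(-0.2079) - 3*0.9781
= -3.77
v'_2 = 4*sin(102deg) + 3*cos(102deg)
= 4*0.9781 + 3*(-0.2079)
= 3.29
v' = -3.77*e1 + 3.29*e2


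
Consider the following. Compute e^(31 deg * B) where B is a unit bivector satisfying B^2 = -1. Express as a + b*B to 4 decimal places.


For a unit bivector B with B^2 = -1, the exponential series gives
e^(theta*B) = cos(theta) + sin(theta)*B (the GA analogue of Euler's formula).
theta = 31 degrees = 0.541052 rad
cos(31 deg) = 0.8572
sin(31 deg) = 0.5150
exp(theta*B) = 0.8572 + 0.5150*B


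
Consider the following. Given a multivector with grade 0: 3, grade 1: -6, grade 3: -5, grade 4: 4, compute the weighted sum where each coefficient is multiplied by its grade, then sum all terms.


Grade-weighted sum = sum of grade_k * coefficient_k
0*3 = 0
1*(-6) = -6
3*(-5) = -15
4*4 = 16
Total = 0 + (-6) + (-15) + 16 = -5


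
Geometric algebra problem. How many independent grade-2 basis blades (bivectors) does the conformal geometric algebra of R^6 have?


The conformal model of R^6 uses Cl(7,1) with m = 6 + 2 = 8 generators.
Number of grade-2 blades = C(m, 2) = C(8, 2)
= 8*7/2 = 28


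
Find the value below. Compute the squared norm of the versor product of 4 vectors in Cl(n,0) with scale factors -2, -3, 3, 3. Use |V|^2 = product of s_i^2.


Each vector v_i has |v_i|^2 = s_i^2
Squared scales: (-2)^2 = 4, (-3)^2 = 9, 3^2 = 9, 3^2 = 9
|V|^2 = 4 * 9 * 9 * 9
= 2916


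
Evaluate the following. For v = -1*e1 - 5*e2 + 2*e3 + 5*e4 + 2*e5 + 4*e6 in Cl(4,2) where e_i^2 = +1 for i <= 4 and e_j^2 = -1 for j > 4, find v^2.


v^2 = sum of c_i^2 * e_i^2
Positive signature terms (e_i^2 = +1): (-1)^2 + (-5)^2 + 2^2 + 5^2 = 55
Negative signature terms (e_j^2 = -1): 2^2 + 4^2 = 20
v^2 = 55 - 20 = 35


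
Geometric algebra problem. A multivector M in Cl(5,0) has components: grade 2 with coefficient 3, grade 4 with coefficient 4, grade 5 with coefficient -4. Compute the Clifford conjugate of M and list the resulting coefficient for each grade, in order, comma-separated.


Clifford conjugate sign for grade k: (-1)^(k(k+1)/2)
Grade 2: (-1)^(2*3/2) = (-1)^3 = -1, coeff 3 -> -3
Grade 4: (-1)^(4*5/2) = (-1)^10 = 1, coeff 4 -> 4
Grade 5: (-1)^(5*6/2) = (-1)^15 = -1, coeff -4 -> 4
Conjugated coefficients: -3, 4, 4


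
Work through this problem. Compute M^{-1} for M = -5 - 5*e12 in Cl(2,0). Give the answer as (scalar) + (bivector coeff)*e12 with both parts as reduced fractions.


M = -5 - 5*e12, where e12^2 = -1.
Since M commutes with its reverse ~M = a - b*e12, M * ~M = a^2 - b^2*e12^2 = a^2 + b^2.
So M^{-1} = ~M / (a^2 + b^2) = (a - b*e12)/(a^2 + b^2).
a^2 + b^2 = 25 + 25 = 50
Scalar part = -5/50 = -1/10
Bivector coeff = 5/50 = 1/10
M^{-1} = -1/10 + 1/10*e12


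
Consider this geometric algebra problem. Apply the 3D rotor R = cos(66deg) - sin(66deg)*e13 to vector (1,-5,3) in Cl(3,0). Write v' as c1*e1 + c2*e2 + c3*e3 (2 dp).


Rotor R = cos(66deg) - sin(66deg)*e13
Rotation angle theta = 2 * 66 = 132 degrees in the e13 plane (e1 -> e3).
The component perpendicular to the plane (e2) is invariant: v'_2 = v2 = -5.00
cos(132deg) = -0.6691, sin(132deg) = 0.7431
v'_1 = v1*cos(theta) - v3*sin(theta) = 1*(-0.6691) - 3*0.7431 = -2.90
v'_3 = v1*sin(theta) + v3*cos(theta) = 1*0.7431 + 3*(-0.6691) = -1.26
v' = -2.90*e1 - 5.00*e2 - 1.26*e3


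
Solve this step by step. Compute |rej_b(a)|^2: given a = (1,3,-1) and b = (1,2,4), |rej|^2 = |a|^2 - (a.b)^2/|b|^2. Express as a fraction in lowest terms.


|a|^2 = 1^2 + 3^2 + (-1)^2 = 11
|b|^2 = 1^2 + 2^2 + 4^2 = 21
a . b = 1*1 + 3*2 + (-1)*4 = 3
(a.b)^2 = 3^2 = 9
|rej|^2 = 11 - 9/21
= (231 - 9)/21
= 222/21
In lowest terms: 74/7


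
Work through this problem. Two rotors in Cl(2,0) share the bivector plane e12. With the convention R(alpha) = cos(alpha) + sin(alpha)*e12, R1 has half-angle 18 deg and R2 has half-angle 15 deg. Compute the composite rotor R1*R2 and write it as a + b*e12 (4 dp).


Same-plane rotors commute and their half-angles add:
R1*R2 = cos(a1 + a2) + sin(a1 + a2)*e12.
a1 + a2 = 18 + 15 = 33 deg
cos(33 deg) = 0.8387
sin(33 deg) = 0.5446
R1*R2 = 0.8387 + 0.5446*e12


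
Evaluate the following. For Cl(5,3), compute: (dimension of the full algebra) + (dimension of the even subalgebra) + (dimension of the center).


n = 5 + 3 = 8
Total dim = 2^8 = 256
Even subalgebra dim = 2^7 = 128
n is even, so center dim = 1
Sum = 256 + 128 + 1 = 385


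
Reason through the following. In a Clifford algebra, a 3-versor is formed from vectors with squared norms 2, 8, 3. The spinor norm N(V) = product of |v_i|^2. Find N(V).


Spinor norm N(V) = |v1|^2 * |v2|^2 * ... * |v3|^2
= 2 * 8 * 3
Running product: 2, 16, 48
N(V) = 48


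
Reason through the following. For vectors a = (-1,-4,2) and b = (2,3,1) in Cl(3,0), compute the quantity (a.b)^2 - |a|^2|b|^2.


a . b = (-1)*2 + (-4)*3 + 2*1
= -2 + (-12) + 2 = -12
|a|^2 = (-1)^2 + (-4)^2 + 2^2 = 21
|b|^2 = 2^2 + 3^2 + 1^2 = 14
(a.b)^2 = (-12)^2 = 144
|a|^2 * |b|^2 = 21 * 14 = 294
Result = 144 - 294 = -150


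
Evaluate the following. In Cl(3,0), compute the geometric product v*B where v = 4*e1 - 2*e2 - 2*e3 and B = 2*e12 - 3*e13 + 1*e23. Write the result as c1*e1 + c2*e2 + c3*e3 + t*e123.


vB has grade-1 (vector) and grade-3 (trivector) parts: vB = (v _| B) + (v ^ B).
Vector part <vB>_1:
  e1: -v2*b12 - v3*b13 = -(-2)*(2) - (-2)*(-3) = -2
  e2: v1*b12 - v3*b23 = (4)*(2) - (-2)*(1) = 10
  e3: v1*b13 + v2*b23 = (4)*(-3) + (-2)*(1) = -14
Trivector part <vB>_3:
  e123: v1*b23 - v2*b13 + v3*b12 = (4)*(1) - (-2)*(-3) + (-2)*(2) = -6
vB = -2*e1 + 10*e2 - 14*e3 - 6*e123


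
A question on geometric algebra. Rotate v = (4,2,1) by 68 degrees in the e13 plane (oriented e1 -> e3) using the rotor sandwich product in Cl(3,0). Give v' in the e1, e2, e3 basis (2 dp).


Rotor R = cos(34deg) - sin(34deg)*e13
Rotation angle theta = 2 * 34 = 68 degrees in the e13 plane (e1 -> e3).
The component perpendicular to the plane (e2) is invariant: v'_2 = v2 = 2.00
cos(68deg) = 0.3746, sin(68deg) = 0.9272
v'_1 = v1*cos(theta) - v3*sin(theta) = 4*0.3746 - 1*0.9272 = 0.57
v'_3 = v1*sin(theta) + v3*cos(theta) = 4*0.9272 + 1*0.3746 = 4.08
v' = 0.57*e1 + 2.00*e2 + 4.08*e3


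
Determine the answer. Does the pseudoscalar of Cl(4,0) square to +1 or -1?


The pseudoscalar I = e1...e_n (product of all n generators) of Cl(p,q) satisfies I^2 = (-1)^(q + n(n-1)/2).
p = 4, q = 0, n = p + q = 4
n(n-1)/2 = 4 * 3 / 2 = 6
Exponent = q + n(n-1)/2 = 0 + 6 = 6
I^2 = (-1)^6 = +1


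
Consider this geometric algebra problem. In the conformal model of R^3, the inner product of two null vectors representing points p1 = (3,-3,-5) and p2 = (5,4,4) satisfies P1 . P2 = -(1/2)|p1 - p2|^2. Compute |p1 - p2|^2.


p1 - p2 = (-2, -7, -9)
|p1 - p2|^2 = (-2)^2 + (-7)^2 + (-9)^2
= 4 + 49 + 81
= 134


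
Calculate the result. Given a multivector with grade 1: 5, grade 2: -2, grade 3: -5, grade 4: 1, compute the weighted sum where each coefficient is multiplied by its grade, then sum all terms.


Grade-weighted sum = sum of grade_k * coefficient_k
1*5 = 5
2*(-2) = -4
3*(-5) = -15
4*1 = 4
Total = 5 + (-4) + (-15) + 4 = -10


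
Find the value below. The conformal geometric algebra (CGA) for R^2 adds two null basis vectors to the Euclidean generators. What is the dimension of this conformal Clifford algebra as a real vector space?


The conformal model of R^2 uses Cl(3,1): the 2 Euclidean generators plus two extra orthogonal generators e+ (e+^2 = +1) and e- (e-^2 = -1), from which the null vectors e0, einf are built.
Number of generators m = 2 + 2 = 4.
dim Cl(p,q) = 2^m = 2^4 = 16


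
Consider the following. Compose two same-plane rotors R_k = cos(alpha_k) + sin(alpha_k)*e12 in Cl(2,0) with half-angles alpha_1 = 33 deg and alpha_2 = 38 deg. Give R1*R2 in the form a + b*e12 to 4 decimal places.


Same-plane rotors commute and their half-angles add:
R1*R2 = cos(a1 + a2) + sin(a1 + a2)*e12.
a1 + a2 = 33 + 38 = 71 deg
cos(71 deg) = 0.3256
sin(71 deg) = 0.9455
R1*R2 = 0.3256 + 0.9455*e12


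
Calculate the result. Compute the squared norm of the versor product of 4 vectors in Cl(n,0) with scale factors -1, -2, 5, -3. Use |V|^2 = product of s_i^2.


Each vector v_i has |v_i|^2 = s_i^2
Squared scales: (-1)^2 = 1, (-2)^2 = 4, 5^2 = 25, (-3)^2 = 9
|V|^2 = 1 * 4 * 25 * 9
= 900


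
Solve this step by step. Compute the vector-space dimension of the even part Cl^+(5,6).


Even subalgebra dimension = 2^(n-1)
n = 5 + 6 = 11
2^(11 - 1) = 2^10 = 1024
Verification: sum of C(11,k) for even k = 1 + 55 + 330 + 462 + 165 + 11 = 1024
Result = 1024


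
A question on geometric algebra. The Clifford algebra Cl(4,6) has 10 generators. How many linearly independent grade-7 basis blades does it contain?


Number of grade-k basis blades in Cl(p,q) with n = p + q is C(n, k).
n = 4 + 6 = 10
C(10, 7) = 10! / (7! * 3!)
= 3628800 / (5040 * 6)
= 120


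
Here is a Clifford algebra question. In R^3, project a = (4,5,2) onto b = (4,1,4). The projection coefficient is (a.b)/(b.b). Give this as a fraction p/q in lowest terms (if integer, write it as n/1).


Projection coefficient = (a . b) / (b . b)
a . b = 4*4 + 5*1 + 2*4
= 16 + 5 + 8 = 29
b . b = 4^2 + 1^2 + 4^2
= 16 + 1 + 16 = 33
Coefficient = 29/33
In lowest terms: 29/33


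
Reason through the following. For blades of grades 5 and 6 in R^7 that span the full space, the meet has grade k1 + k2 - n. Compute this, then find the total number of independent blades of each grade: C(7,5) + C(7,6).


Meet grade = grade(A) + grade(B) - n
= 5 + 6 - 7 = 4
C(7,5) = 21
C(7,6) = 7
dim_A + dim_B = 21 + 7 = 28


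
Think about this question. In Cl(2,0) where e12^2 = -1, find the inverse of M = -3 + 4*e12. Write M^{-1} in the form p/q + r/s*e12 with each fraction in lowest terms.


M = -3 + 4*e12, where e12^2 = -1.
Since M commutes with its reverse ~M = a - b*e12, M * ~M = a^2 - b^2*e12^2 = a^2 + b^2.
So M^{-1} = ~M / (a^2 + b^2) = (a - b*e12)/(a^2 + b^2).
a^2 + b^2 = 9 + 16 = 25
Scalar part = -3/25 = -3/25
Bivector coeff = -4/25 = -4/25
M^{-1} = -3/25 - 4/25*e12


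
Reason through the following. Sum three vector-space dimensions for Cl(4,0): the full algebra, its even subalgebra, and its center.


n = 4 + 0 = 4
Total dim = 2^4 = 16
Even subalgebra dim = 2^3 = 8
n is even, so center dim = 1
Sum = 16 + 8 + 1 = 25


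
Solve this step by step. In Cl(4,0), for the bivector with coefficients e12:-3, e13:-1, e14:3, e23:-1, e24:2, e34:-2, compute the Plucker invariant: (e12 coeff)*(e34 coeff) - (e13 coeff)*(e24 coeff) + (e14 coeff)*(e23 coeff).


Plucker relation: af - be + cd
a*f = (-3)*(-2) = 6
b*e = (-1)*2 = -2
c*d = 3*(-1) = -3
af - be + cd = 6 - (-2) + (-3)
= 5


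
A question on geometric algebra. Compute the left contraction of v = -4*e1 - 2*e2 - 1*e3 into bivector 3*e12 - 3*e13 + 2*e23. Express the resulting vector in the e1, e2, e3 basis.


Left contraction v _| B = <vB>_1 (grade-1 part of the geometric product vB).
Using e1_|e12 = e2, e2_|e12 = -e1, e1_|e13 = e3, e3_|e13 = -e1, e2_|e23 = e3, e3_|e23 = -e2:
e1 coeff: -v2*b12 - v3*b13 = -(-2)*(3) - (-1)*(-3) = 3
e2 coeff: v1*b12 - v3*b23 = (-4)*(3) - (-1)*(2) = -10
e3 coeff: v1*b13 + v2*b23 = (-4)*(-3) + (-2)*(2) = 8
v _| B = 3*e1 - 10*e2 + 8*e3


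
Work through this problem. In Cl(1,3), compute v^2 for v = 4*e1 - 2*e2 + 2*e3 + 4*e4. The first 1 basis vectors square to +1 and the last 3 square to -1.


v^2 = sum of c_i^2 * e_i^2
Positive signature terms (e_i^2 = +1): 4^2 = 16
Negative signature terms (e_j^2 = -1): (-2)^2 + 2^2 + 4^2 = 24
v^2 = 16 - 24 = -8


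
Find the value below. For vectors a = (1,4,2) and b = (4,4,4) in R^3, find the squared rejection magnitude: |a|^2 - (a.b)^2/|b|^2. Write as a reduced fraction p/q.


|a|^2 = 1^2 + 4^2 + 2^2 = 21
|b|^2 = 4^2 + 4^2 + 4^2 = 48
a . b = 1*4 + 4*4 + 2*4 = 28
(a.b)^2 = 28^2 = 784
|rej|^2 = 21 - 784/48
= (1008 - 784)/48
= 224/48
In lowest terms: 14/3


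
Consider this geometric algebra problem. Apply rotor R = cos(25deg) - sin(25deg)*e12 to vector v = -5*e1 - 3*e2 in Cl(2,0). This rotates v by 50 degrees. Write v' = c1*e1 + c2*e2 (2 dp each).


Rotor R = cos(25deg) - sin(25deg)*e12
Rotation angle theta = 2 * 25 = 50 degrees
v' = R*v*~R rotates v by theta.
cos(50deg) = 0.6428, sin(50deg) = 0.7660
v'_1 = -5*cos(50deg) - (-3)*sin(50deg)
= -5*0.6428 - (-3)*0.7660
= -0.92
v'_2 = -5*sin(50deg) + (-3)*cos(50deg)
= -5*0.7660 + (-3)*0.6428
= -5.76
v' = -0.92*e1 - 5.76*e2


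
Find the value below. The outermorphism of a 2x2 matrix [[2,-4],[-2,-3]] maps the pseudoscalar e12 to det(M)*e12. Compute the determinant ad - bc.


The outermorphism of a linear map f sends e1^e2 to f(e1)^f(e2).
f(e1) = 2*e1 - 2*e2
f(e2) = -4*e1 - 3*e2
f(e1) ^ f(e2) = (2*e1 - 2*e2) ^ (-4*e1 - 3*e2)
= 2*(-3)*e12 + (-2)*(-4)*e21
= (-6 - 8)*e12
= -14*e12
Coefficient = -14


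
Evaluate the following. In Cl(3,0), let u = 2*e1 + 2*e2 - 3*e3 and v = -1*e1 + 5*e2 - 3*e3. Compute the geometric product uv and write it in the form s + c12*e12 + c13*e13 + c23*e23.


In Cl(3,0): e_i^2 = 1, e_ie_j = -e_je_i for i != j.
Scalar part = u . v = 2*(-1) + 2*5 + (-3)*(-3)
= -2 + 10 + 9 = 17
e12 coeff = 2*5 - 2*(-1) = 10 - (-2) = 12
e13 coeff = 2*(-3) - (-3)*(-1) = -6 - 3 = -9
e23 coeff = 2*(-3) - (-3)*5 = -6 - (-15) = 9
uv = 17 + 12*e12 - 9*e13 + 9*e23


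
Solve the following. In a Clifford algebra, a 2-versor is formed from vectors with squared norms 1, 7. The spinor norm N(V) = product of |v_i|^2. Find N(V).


Spinor norm N(V) = |v1|^2 * |v2|^2 * ... * |v2|^2
= 1 * 7
Running product: 1, 7
N(V) = 7


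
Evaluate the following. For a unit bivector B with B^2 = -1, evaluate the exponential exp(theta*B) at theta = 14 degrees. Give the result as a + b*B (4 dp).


For a unit bivector B with B^2 = -1, the exponential series gives
e^(theta*B) = cos(theta) + sin(theta)*B (the GA analogue of Euler's formula).
theta = 14 degrees = 0.244346 rad
cos(14 deg) = 0.9703
sin(14 deg) = 0.2419
exp(theta*B) = 0.9703 + 0.2419*B


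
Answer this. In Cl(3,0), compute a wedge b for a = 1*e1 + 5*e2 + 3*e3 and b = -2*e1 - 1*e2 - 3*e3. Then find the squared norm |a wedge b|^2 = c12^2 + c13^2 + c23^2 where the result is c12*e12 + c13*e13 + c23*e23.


a wedge b = (a1*b2 - a2*b1)*e12 + (a1*b3 - a3*b1)*e13 + (a2*b3 - a3*b2)*e23
e12 coeff: 1*(-1) - 5*(-2) = -1 - (-10) = 9
e13 coeff: 1*(-3) - 3*(-2) = -3 - (-6) = 3
e23 coeff: 5*(-3) - 3*(-1) = -15 - (-3) = -12
|a wedge b|^2 = 9^2 + 3^2 + (-12)^2
= 81 + 9 + 144
= 234


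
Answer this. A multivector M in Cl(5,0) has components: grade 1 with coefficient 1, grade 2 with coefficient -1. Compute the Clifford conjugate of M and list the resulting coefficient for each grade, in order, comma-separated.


Clifford conjugate sign for grade k: (-1)^(k(k+1)/2)
Grade 1: (-1)^(1*2/2) = (-1)^1 = -1, coeff 1 -> -1
Grade 2: (-1)^(2*3/2) = (-1)^3 = -1, coeff -1 -> 1
Conjugated coefficients: -1, 1


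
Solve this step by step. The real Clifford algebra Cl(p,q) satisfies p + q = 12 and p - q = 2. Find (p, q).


We need p + q = 12 and p - q = 2.
Adding: 2p = 12 + 2 = 14, so p = 7.
Then q = 12 - 7 = 5.
(p, q) = (7, 5)


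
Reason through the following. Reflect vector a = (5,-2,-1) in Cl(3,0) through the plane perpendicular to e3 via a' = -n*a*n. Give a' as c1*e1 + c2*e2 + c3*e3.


Reflection formula: a' = -n*a*n, with n = e3 (unit vector, n^2 = 1).
For reflection through hyperplane perp to e3:
The component along e3 flips sign, others stay.
a = (5, -2, -1)
a' = (5, -2, 1)
a' = 5*e1 - 2*e2 + 1*e3


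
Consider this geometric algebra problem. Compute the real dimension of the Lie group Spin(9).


Spin(n) double-covers SO(n); both have Lie algebra so(n) of dimension n(n-1)/2.
n = 9
n(n-1) = 9 * 8 = 72
dim Spin(9) = 72/2 = 36


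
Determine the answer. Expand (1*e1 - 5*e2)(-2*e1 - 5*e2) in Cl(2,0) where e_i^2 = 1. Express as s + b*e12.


Expand: (1*e1 - 5*e2)(-2*e1 - 5*e2)
= 1*(-2)*e1e1 + 1*(-5)*e1e2 + (-5)*(-2)*e2e1 + (-5)*(-5)*e2e2
Using e1^2 = e2^2 = 1, e2e1 = -e1e2:
Scalar part s = 1*(-2) + (-5)*(-5) = -2 + 25 = 23
Bivector part b = 1*(-5) - (-5)*(-2) = -5 - 10 = -15
uv = 23 - 15*e12


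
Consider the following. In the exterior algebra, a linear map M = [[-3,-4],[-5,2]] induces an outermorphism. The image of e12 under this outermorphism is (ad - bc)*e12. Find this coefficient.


The outermorphism of a linear map f sends e1^e2 to f(e1)^f(e2).
f(e1) = -3*e1 - 5*e2
f(e2) = -4*e1 + 2*e2
f(e1) ^ f(e2) = (-3*e1 - 5*e2) ^ (-4*e1 + 2*e2)
= (-3)*2*e12 + (-5)*(-4)*e21
= (-6 - 20)*e12
= -26*e12
Coefficient = -26


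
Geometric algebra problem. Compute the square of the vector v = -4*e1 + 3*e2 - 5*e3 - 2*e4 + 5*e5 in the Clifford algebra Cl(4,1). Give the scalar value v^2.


v^2 = sum of c_i^2 * e_i^2
Positive signature terms (e_i^2 = +1): (-4)^2 + 3^2 + (-5)^2 + (-2)^2 = 54
Negative signature terms (e_j^2 = -1): 5^2 = 25
v^2 = 54 - 25 = 29
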